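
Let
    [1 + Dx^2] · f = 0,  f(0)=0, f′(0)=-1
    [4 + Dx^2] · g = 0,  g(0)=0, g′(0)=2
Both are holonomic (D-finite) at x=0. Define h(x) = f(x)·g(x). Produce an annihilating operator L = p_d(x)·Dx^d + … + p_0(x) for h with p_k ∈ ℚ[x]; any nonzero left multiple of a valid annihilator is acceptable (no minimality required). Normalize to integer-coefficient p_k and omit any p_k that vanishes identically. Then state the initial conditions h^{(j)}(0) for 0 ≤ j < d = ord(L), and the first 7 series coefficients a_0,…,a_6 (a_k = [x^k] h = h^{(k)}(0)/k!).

f: a_k = 0, -1, 0, 1/6, 0, -1/120, 0, …
g: a_k = 0, 2, 0, -4/3, 0, 4/15, 0, …
Sym-product of L_f,L_g gives L₀ (≤ ord 4).
L = 9 + 10·Dx^2 + Dx^4  (order 4).
h: a_k = 0, 0, -2, 0, 5/3, 0, -91/180, …
ICs: h(0) = 0, h′(0) = 0, h′′(0) = -4, h′′′(0) = 0.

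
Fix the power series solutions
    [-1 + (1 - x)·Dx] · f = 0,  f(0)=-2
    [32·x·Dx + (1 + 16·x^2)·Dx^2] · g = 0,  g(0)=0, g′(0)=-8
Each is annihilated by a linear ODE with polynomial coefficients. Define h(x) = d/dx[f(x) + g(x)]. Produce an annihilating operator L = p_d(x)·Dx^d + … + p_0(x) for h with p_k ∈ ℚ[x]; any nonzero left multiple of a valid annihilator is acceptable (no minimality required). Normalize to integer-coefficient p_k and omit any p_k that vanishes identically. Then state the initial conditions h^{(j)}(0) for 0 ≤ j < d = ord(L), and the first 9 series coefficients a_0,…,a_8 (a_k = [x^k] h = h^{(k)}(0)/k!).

L = (-32 + 128·x + 1536·x^2) + (19 - 32·x - 656·x^2 + 1536·x^3)·Dx + (-1 - 15·x - 240·x^3 + 256·x^4)·Dx^2  (order 2).
h: a_k = -10, -4, 122, -8, -2058, -12, 32754, -16, -524306, …
ICs: h(0) = -10, h′(0) = -4.

f: a_k = -2, -2, -2, -2, -2, -2, -2, -2, -2, …
g: a_k = 0, -8, 0, 128/3, 0, -2048/5, 0, 32768/7, 0, …
f+g: L₀ = lclm(L_f,L_g), ord ≤ 1+2.
h₀' ⇒ L via d/dx closure of L₀.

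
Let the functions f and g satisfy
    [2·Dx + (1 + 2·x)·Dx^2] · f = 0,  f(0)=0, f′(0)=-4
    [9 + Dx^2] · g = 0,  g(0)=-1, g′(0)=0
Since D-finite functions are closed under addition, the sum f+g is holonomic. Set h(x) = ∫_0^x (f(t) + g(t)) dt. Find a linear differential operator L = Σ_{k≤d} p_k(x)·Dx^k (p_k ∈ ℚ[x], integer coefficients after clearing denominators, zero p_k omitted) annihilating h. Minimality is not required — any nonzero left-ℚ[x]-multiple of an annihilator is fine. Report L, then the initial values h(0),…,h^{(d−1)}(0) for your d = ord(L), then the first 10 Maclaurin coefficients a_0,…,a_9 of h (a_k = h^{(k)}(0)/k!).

f: a_k = 0, -4, 4, -16/3, 8, -64/5, 64/3, -256/7, 64, -1024/9, …
g: a_k = -1, 0, 9/2, 0, -27/8, 0, 81/80, 0, -729/4480, 0, …
h₀=f+g: left-lcm gives L₀, ord ≤ 4.
Integrate: L := L₀·Dx.
L = (594 + 648·x + 648·x^2)·Dx^2 + (153 + 630·x + 972·x^2 + 648·x^3)·Dx^3 + (66 + 72·x + 72·x^2)·Dx^4 + (17 + 70·x + 108·x^2 + 72·x^3)·Dx^5  (order 5).
h: a_k = 0, -1, -2, 17/6, -4/3, 37/40, -32/15, 5363/1680, -32/7, 285991/40320, …
ICs: h(0) = 0, h′(0) = -1, h′′(0) = -4, h′′′(0) = 17, h′′′′(0) = -32.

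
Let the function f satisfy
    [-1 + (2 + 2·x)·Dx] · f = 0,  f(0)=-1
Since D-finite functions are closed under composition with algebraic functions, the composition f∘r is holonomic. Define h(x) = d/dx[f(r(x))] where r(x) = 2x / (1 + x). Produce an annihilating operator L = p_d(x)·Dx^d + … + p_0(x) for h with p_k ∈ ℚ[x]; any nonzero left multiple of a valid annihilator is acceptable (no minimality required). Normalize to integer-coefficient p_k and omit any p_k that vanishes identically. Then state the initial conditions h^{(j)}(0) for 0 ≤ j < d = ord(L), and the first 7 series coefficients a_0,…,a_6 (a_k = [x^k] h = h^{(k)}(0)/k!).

f: a_k = -1, -1/2, 1/8, -1/16, 5/128, -7/256, 21/1024, …
f∘r: x↦r, Dx↦Dx/r' in L_f ⇒ L₀.
Differentiate: ansatz ord ≤ ord L₀ ⇒ L.
L = (-3 - 6·x) + (-1 - 4·x - 3·x^2)·Dx  (order 1).
h: a_k = -1, 3, -15/2, 37/2, -375/8, 981/8, -5271/16, …
ICs: h(0) = -1.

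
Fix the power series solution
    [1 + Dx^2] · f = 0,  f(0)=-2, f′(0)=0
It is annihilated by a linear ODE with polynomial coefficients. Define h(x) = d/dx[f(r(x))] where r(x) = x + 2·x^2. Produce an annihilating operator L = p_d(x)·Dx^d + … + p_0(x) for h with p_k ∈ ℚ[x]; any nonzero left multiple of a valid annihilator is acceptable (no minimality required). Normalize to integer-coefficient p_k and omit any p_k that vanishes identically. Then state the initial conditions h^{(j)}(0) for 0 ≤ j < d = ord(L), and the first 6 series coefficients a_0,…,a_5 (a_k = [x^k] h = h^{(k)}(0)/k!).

L = (49 + 16·x + 96·x^2 + 256·x^3 + 256·x^4) + (-12 - 48·x)·Dx + (1 + 8·x + 16·x^2)·Dx^2  (order 2).
h: a_k = 0, 2, 12, 47/3, -10/3, -719/60, …
ICs: h(0) = 0, h′(0) = 2.

f: a_k = -2, 0, 1, 0, -1/12, 0, …
h₀=f(r): pull back L_f along r ⇒ L₀.
h=h₀': d/dx-closure on L₀ ⇒ L.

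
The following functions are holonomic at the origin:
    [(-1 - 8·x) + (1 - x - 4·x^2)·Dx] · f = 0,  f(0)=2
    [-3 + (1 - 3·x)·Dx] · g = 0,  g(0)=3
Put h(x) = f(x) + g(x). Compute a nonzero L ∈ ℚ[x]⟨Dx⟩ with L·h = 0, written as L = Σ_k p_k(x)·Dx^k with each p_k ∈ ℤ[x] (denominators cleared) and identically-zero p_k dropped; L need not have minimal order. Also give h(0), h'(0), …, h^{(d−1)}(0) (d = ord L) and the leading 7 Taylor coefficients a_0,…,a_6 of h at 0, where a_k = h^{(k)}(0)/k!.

L = (6 - 72·x + 144·x^2 - 144·x^3) + (4 - 84·x^2 + 252·x^3 - 288·x^4)·Dx + (-1 + 8·x - 21·x^2 + 8·x^3 + 54·x^4 - 72·x^5)·Dx^2  (order 2).
h: a_k = 5, 11, 37, 99, 301, 859, 2549, …
ICs: h(0) = 5, h′(0) = 11.

f: a_k = 2, 2, 10, 18, 58, 130, 362, …
g: a_k = 3, 9, 27, 81, 243, 729, 2187, …
h₀=f+g: left-lcm gives L₀, ord ≤ 2.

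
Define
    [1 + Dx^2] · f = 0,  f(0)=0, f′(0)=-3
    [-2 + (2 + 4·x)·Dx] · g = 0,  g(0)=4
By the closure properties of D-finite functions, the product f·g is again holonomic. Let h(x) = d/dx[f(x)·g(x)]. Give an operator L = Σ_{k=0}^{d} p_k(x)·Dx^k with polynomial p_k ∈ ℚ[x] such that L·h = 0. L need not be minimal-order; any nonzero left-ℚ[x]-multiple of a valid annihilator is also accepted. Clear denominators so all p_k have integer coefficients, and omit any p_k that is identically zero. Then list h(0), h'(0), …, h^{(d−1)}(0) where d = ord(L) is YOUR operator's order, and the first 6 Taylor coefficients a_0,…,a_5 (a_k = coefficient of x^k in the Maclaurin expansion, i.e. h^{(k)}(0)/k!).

L = (2 + 12·x + 16·x^2 + 8·x^3 + 4·x^4) + (1 - 6·x^2 - 4·x^3)·Dx + (1 + 5·x + 9·x^2 + 8·x^3 + 4·x^4)·Dx^2  (order 2).
h: a_k = -12, -24, 24, -16, 32, -288/5, …
ICs: h(0) = -12, h′(0) = -24.

f: a_k = 0, -3, 0, 1/2, 0, -1/40, …
g: a_k = 4, 4, -2, 2, -5/2, 7/2, …
f·g: L₀ = L_f ⊗_s L_g, ord ≤ 2·1.
h=h₀': d/dx-closure on L₀ ⇒ L.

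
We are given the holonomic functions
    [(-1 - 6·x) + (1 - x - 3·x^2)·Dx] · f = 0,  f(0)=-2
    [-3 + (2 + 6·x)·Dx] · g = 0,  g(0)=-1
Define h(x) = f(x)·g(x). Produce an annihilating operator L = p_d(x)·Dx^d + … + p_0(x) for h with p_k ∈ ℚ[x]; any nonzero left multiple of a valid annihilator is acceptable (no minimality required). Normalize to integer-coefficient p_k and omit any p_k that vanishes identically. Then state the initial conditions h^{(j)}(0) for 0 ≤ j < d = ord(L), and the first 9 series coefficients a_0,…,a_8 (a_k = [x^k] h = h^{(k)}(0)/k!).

f: a_k = -2, -2, -8, -14, -38, -80, -194, -434, -1016, …
g: a_k = -1, -3/2, 9/8, -27/16, 405/128, -1701/256, 15309/1024, -72171/2048, 2814669/32768, …
f·g: L₀ = L_f ⊗_s L_g, ord ≤ 1·1.
L = (5 + 15·x + 27·x^2) + (-2 - 4·x + 12·x^2 + 18·x^3)·Dx  (order 1).
h: a_k = 2, 5, 35/4, 217/8, 3011/64, 18139/128, 129511/512, 766529/1024, 21882851/16384, …
ICs: h(0) = 2.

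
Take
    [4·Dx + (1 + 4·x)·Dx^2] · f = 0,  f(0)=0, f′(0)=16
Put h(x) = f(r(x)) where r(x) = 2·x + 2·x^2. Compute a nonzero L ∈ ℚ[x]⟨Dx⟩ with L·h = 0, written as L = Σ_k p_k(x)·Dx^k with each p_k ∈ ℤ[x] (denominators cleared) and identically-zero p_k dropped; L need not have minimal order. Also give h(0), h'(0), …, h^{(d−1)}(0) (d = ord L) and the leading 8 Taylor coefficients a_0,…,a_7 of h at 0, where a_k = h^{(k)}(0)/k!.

f: a_k = 0, 16, -32, 256/3, -256, 4096/5, -8192/3, 65536/7, …
h₀=f(r): pull back L_f along r ⇒ L₀.
L = (6 + 16·x + 16·x^2)·Dx + (1 + 10·x + 24·x^2 + 16·x^3)·Dx^2  (order 2).
h: a_k = 0, 32, -96, 1280/3, -2176, 59392/5, -67584, 2768896/7, …
ICs: h(0) = 0, h′(0) = 32.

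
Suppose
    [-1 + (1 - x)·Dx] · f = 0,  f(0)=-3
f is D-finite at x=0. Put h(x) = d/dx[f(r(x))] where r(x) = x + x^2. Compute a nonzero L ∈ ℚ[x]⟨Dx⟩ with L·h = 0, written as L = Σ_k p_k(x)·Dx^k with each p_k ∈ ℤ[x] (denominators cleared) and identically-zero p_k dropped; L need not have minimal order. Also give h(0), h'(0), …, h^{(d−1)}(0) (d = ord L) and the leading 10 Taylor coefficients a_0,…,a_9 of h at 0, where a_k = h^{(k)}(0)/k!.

L = (4 + 6·x + 6·x^2) + (-1 - x + 3·x^2 + 2·x^3)·Dx  (order 1).
h: a_k = -3, -12, -27, -60, -120, -234, -441, -816, -1485, -2670, …
ICs: h(0) = -3.

f: a_k = -3, -3, -3, -3, -3, -3, -3, -3, -3, -3, …
L₀ from L_f via x↦r, Dx↦r'^{-1}Dx.
Derive L from L₀ (diff closure).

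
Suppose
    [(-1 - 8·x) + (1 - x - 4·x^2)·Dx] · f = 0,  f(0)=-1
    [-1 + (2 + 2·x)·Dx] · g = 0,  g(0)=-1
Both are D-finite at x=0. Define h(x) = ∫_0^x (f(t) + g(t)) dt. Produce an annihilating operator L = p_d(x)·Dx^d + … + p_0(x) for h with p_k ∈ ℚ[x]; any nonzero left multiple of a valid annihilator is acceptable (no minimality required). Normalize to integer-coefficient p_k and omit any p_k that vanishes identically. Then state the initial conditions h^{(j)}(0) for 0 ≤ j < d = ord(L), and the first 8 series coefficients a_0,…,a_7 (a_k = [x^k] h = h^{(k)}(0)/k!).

f: a_k = -1, -1, -5, -9, -29, -65, -181, -441, …
g: a_k = -1, -1/2, 1/8, -1/16, 5/128, -7/256, 21/1024, -33/2048, …
Sum ⇒ L₀ = lclm(L_f,L_g) in ℚ(x)⟨Dx⟩.
∫: right-multiply L₀ by Dx.
L = (-21 - 75·x - 228·x^2 - 160·x^3)·Dx + (41 + 174·x + 609·x^2 + 872·x^3 + 400·x^4)·Dx^2 + (-2 - 38·x - 30·x^2 + 198·x^3 + 352·x^4 + 160·x^5)·Dx^3  (order 3).
h: a_k = 0, -2, -3/4, -13/8, -145/64, -3707/640, -5549/512, -185323/7168, …
ICs: h(0) = 0, h′(0) = -2, h′′(0) = -3/2.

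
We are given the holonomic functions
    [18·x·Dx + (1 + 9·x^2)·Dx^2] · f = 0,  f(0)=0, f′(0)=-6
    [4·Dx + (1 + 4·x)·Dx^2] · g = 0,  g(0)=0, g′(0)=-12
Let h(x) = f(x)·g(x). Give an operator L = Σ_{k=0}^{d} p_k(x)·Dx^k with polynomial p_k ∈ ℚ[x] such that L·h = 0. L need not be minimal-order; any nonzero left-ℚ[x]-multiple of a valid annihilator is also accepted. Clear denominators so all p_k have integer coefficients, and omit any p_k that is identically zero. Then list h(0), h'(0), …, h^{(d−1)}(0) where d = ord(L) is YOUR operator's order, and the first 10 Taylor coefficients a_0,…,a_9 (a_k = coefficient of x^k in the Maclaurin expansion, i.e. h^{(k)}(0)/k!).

L = (2448 + 17280·x + 76464·x^2 + 518400·x^3 + 1399680·x^4 + 2426112·x^5 + 1679616·x^7)·Dx + (452 + 10800·x + 98028·x^2 + 491184·x^3 + 1840320·x^4 + 4339008·x^5 + 6531840·x^6 + 1259712·x^7 + 5878656·x^8)·Dx^2 + (136 + 1912·x + 18576·x^2 + 103608·x^3 + 389448·x^4 + 1100304·x^5 + 2239488·x^6 + 3277584·x^7 + 1259712·x^8 + 3359232·x^9)·Dx^3 + (13 + 176·x + 1234·x^2 + 6048·x^3 + 22833·x^4 + 68688·x^5 + 154224·x^6 + 279936·x^7 + 399492·x^8 + 209952·x^9 + 419904·x^10)·Dx^4  (order 4).
h: a_k = 0, 0, 72, -144, 168, -720, 18504/5, -55824/5, 148968/5, -3999024/35, …
ICs: h(0) = 0, h′(0) = 0, h′′(0) = 144, h′′′(0) = -864.

f: a_k = 0, -6, 0, 18, 0, -486/5, 0, 4374/7, 0, -4374, …
g: a_k = 0, -12, 24, -64, 192, -3072/5, 2048, -49152/7, 24576, -262144/3, …
f·g: L₀ = L_f ⊗_s L_g, ord ≤ 2·2.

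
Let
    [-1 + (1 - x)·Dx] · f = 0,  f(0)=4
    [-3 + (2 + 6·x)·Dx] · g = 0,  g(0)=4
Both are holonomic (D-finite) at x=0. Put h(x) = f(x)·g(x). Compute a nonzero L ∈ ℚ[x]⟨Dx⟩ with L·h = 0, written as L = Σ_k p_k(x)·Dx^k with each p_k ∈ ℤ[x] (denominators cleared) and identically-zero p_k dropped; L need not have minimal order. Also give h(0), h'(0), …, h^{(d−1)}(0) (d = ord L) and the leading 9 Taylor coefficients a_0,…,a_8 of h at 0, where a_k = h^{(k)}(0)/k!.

L = (5 + 3·x) + (-2 - 4·x + 6·x^2)·Dx  (order 1).
h: a_k = 16, 40, 22, 49, -13/8, 1675/16, -8609/64, 54953/128, -1935421/2048, …
ICs: h(0) = 16.

f: a_k = 4, 4, 4, 4, 4, 4, 4, 4, 4, …
g: a_k = 4, 6, -9/2, 27/4, -405/32, 1701/64, -15309/256, 72171/512, -2814669/8192, …
Sym-product of L_f,L_g gives L₀ (≤ ord 1).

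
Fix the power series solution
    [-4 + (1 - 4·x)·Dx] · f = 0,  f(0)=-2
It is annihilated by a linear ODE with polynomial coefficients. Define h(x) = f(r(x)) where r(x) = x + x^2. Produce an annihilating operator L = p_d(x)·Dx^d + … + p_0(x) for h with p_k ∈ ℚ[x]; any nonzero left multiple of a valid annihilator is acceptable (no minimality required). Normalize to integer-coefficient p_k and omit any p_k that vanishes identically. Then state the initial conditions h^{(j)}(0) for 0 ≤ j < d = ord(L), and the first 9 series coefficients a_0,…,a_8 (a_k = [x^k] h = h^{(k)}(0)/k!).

f: a_k = -2, -8, -32, -128, -512, -2048, -8192, -32768, -131072, …
Substitute x→r, Dx→(1/r')Dx; clear ⇒ L₀.
L = (4 + 8·x) + (-1 + 4·x + 4·x^2)·Dx  (order 1).
h: a_k = -2, -8, -40, -192, -928, -4480, -21632, -104448, -504320, …
ICs: h(0) = -2.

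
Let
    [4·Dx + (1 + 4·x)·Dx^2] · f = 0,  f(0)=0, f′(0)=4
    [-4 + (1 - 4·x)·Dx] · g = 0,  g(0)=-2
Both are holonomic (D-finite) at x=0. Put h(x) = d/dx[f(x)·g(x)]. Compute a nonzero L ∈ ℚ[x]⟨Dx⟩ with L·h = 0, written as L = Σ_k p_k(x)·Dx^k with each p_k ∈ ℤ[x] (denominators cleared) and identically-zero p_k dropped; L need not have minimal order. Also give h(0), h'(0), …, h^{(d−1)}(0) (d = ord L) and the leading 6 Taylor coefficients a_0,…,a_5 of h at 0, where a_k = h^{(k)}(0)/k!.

f: a_k = 0, 4, -8, 64/3, -64, 1024/5, …
g: a_k = -2, -8, -32, -128, -512, -2048, …
f·g: L₀ = L_f ⊗_s L_g, ord ≤ 2·1.
Derive L from L₀ (diff closure).
L = 64 + (4 + 80·x)·Dx + (-1 + 16·x^2)·Dx^2  (order 2).
h: a_k = -8, -32, -320, -3584/3, -24064/3, -151552/5, …
ICs: h(0) = -8, h′(0) = -32.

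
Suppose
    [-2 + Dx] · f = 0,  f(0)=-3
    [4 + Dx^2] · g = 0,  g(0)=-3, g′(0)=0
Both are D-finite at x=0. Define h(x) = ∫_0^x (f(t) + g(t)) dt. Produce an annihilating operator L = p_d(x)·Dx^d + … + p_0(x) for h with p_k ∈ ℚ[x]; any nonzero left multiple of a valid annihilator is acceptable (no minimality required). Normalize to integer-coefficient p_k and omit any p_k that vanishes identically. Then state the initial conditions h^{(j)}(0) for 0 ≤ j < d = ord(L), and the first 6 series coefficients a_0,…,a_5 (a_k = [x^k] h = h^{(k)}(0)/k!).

f: a_k = -3, -6, -6, -4, -2, -4/5, …
g: a_k = -3, 0, 6, 0, -2, 0, …
f+g: L₀ = lclm(L_f,L_g), ord ≤ 1+2.
∫: right-multiply L₀ by Dx.
L = -8·Dx + 4·Dx^2 - 2·Dx^3 + Dx^4  (order 4).
h: a_k = 0, -6, -3, 0, -1, -4/5, …
ICs: h(0) = 0, h′(0) = -6, h′′(0) = -6, h′′′(0) = 0.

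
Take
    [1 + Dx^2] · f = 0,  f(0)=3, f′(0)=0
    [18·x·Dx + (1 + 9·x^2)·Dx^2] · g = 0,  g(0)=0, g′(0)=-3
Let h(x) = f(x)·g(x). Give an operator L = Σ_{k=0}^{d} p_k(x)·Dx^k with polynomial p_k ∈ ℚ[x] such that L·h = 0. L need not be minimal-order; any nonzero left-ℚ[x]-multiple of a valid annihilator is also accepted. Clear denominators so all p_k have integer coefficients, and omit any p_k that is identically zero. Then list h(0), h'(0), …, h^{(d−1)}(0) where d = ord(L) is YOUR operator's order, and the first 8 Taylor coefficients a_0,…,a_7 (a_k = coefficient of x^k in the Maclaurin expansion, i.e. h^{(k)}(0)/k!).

f: a_k = 3, 0, -3/2, 0, 1/8, 0, -1/240, 0, …
g: a_k = 0, -3, 0, 9, 0, -243/5, 0, 2187/7, …
f·g: L₀ = L_f ⊗_s L_g, ord ≤ 2·2.
L = (370 + 9594·x^2 + 4131·x^4 + 2916·x^6 + 6561·x^8) + (684·x + 6804·x^3 + 8748·x^5 + 26244·x^7)·Dx + (380 + 9792·x^2 + 5346·x^4 + 5832·x^6 + 13122·x^8)·Dx^2 + (684·x + 6804·x^3 + 8748·x^5 + 26244·x^7)·Dx^3 + (10 + 198·x^2 + 1215·x^4 + 2916·x^6 + 6561·x^8)·Dx^4  (order 4).
h: a_k = 0, -9, 0, 63/2, 0, -6387/40, 0, 566341/560, …
ICs: h(0) = 0, h′(0) = -9, h′′(0) = 0, h′′′(0) = 189.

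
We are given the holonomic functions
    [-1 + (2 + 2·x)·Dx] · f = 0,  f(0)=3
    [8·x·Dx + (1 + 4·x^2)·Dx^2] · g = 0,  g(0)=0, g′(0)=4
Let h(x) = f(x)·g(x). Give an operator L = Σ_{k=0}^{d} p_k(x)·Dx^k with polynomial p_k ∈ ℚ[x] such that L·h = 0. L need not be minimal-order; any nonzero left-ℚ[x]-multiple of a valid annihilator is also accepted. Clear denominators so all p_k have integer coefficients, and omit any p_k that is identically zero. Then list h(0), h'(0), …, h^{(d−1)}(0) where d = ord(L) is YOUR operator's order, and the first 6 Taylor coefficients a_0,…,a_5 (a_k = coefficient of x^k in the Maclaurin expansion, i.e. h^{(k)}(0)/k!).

f: a_k = 3, 3/2, -3/8, 3/16, -15/128, 21/256, …
g: a_k = 0, 4, 0, -16/3, 0, 64/5, …
Product ⇒ symmetric product L₀, ord ≤ 2.
L = (3 - 16·x - 4·x^2) + (-4 + 28·x + 48·x^2 + 16·x^3)·Dx + (4 + 8·x + 20·x^2 + 32·x^3 + 16·x^4)·Dx^2  (order 2).
h: a_k = 0, 12, 6, -35/2, -29/4, 6389/160, …
ICs: h(0) = 0, h′(0) = 12.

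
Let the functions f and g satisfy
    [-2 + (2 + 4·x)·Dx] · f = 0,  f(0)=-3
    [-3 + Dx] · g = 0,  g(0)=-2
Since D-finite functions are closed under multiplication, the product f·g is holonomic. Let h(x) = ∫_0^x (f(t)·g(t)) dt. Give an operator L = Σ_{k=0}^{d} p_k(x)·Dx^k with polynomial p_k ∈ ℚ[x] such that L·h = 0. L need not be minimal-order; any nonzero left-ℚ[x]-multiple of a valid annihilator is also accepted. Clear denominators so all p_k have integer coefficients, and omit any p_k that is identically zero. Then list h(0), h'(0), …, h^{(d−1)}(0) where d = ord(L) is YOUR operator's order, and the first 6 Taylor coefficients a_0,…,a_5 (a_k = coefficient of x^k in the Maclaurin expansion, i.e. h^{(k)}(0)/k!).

f: a_k = -3, -3, 3/2, -3/2, 15/8, -21/8, …
g: a_k = -2, -6, -9, -9, -27/4, -81/20, …
Product ⇒ symmetric product L₀, ord ≤ 1.
h=∫₀ˣh₀: take L = L₀·Dx.
L = (-4 - 6·x)·Dx + (1 + 2·x)·Dx^2  (order 2).
h: a_k = 0, 6, 12, 14, 12, 39/5, …
ICs: h(0) = 0, h′(0) = 6.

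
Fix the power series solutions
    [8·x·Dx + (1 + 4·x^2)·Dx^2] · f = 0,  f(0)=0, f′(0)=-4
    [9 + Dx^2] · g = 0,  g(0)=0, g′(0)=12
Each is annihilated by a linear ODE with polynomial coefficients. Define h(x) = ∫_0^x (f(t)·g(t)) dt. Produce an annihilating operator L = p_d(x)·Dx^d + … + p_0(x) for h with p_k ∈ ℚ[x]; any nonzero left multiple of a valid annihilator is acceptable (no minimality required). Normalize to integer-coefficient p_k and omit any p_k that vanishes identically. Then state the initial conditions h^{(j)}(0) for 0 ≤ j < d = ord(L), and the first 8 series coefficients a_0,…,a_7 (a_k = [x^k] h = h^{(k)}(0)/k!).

f: a_k = 0, -4, 0, 16/3, 0, -64/5, 0, 256/7, …
g: a_k = 0, 12, 0, -18, 0, 81/10, 0, -243/140, …
f·g: L₀ = L_f ⊗_s L_g, ord ≤ 2·2.
h=∫₀ˣh₀: take L = L₀·Dx.
L = (2925 + 31536·x^2 + 95904·x^4 + 186624·x^6 + 186624·x^8)·Dx + (2448·x + 20160·x^3 + 62208·x^5 + 82944·x^7)·Dx^2 + (442 + 5088·x^2 + 19008·x^4 + 41472·x^6 + 41472·x^8)·Dx^3 + (272·x + 2240·x^3 + 6912·x^5 + 9216·x^7)·Dx^4 + (13 + 176·x^2 + 928·x^4 + 2304·x^6 + 2304·x^8)·Dx^5  (order 5).
h: a_k = 0, 0, 0, -16, 0, 136/5, 0, -282/7, …
ICs: h(0) = 0, h′(0) = 0, h′′(0) = 0, h′′′(0) = -96, h′′′′(0) = 0.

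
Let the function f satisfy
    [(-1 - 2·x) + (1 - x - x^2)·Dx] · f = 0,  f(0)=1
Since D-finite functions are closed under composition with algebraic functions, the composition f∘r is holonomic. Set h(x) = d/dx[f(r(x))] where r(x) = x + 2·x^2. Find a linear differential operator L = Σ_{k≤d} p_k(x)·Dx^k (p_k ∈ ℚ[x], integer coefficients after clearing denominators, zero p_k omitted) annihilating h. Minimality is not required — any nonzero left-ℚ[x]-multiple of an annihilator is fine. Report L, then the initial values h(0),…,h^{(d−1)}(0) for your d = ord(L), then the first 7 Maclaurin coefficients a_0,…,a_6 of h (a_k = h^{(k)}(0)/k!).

f: a_k = 1, 1, 2, 3, 5, 8, 13, …
L₀ from L_f via x↦r, Dx↦r'^{-1}Dx.
Derive L from L₀ (diff closure).
L = (8 + 42·x + 126·x^2 + 208·x^3 + 408·x^4 + 480·x^5 + 320·x^6) + (-1 - 5·x - 3·x^2 + 18·x^3 + 80·x^4 + 120·x^5 + 112·x^6 + 64·x^7)·Dx  (order 1).
h: a_k = 1, 8, 33, 124, 420, 1422, 4599, …
ICs: h(0) = 1.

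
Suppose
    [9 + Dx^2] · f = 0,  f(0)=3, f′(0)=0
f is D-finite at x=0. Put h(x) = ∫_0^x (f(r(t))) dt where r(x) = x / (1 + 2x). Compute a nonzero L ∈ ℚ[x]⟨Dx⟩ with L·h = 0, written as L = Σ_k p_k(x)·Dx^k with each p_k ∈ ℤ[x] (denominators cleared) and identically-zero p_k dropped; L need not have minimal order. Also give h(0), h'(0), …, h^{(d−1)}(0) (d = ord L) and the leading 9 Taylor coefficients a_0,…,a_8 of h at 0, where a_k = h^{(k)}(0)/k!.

f: a_k = 3, 0, -27/2, 0, 81/8, 0, -243/80, 0, 2187/4480, …
h₀=f(r): pull back L_f along r ⇒ L₀.
h=∫₀ˣh₀: take L = L₀·Dx.
L = 9·Dx + (4 + 24·x + 48·x^2 + 32·x^3)·Dx^2 + (1 + 8·x + 24·x^2 + 32·x^3 + 16·x^4)·Dx^3  (order 3).
h: a_k = 0, 3, 0, -9/2, 27/2, -243/8, 117/2, -7749/80, 20169/160, …
ICs: h(0) = 0, h′(0) = 3, h′′(0) = 0.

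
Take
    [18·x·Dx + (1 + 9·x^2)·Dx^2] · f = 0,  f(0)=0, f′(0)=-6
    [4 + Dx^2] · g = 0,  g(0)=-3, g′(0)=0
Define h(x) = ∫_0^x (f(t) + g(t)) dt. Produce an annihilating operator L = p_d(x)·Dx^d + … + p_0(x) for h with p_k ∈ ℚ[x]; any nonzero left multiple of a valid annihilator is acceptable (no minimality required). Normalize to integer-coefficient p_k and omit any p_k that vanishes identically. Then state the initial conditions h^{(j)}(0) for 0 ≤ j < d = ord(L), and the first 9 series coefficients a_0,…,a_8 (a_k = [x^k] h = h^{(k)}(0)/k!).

L = (-3744·x + 37584·x^3 + 11664·x^5)·Dx^2 + (-28 + 864·x^2 + 10692·x^4 + 5832·x^6)·Dx^3 + (-936·x + 9396·x^3 + 2916·x^5)·Dx^4 + (-7 + 216·x^2 + 2673·x^4 + 1458·x^6)·Dx^5  (order 5).
h: a_k = 0, -3, -3, 2, 9/2, -2/5, -81/5, 4/105, 2187/28, …
ICs: h(0) = 0, h′(0) = -3, h′′(0) = -6, h′′′(0) = 12, h′′′′(0) = 108.

f: a_k = 0, -6, 0, 18, 0, -486/5, 0, 4374/7, 0, …
g: a_k = -3, 0, 6, 0, -2, 0, 4/15, 0, -2/105, …
h₀=f+g: left-lcm gives L₀, ord ≤ 4.
h=∫₀ˣh₀: take L = L₀·Dx.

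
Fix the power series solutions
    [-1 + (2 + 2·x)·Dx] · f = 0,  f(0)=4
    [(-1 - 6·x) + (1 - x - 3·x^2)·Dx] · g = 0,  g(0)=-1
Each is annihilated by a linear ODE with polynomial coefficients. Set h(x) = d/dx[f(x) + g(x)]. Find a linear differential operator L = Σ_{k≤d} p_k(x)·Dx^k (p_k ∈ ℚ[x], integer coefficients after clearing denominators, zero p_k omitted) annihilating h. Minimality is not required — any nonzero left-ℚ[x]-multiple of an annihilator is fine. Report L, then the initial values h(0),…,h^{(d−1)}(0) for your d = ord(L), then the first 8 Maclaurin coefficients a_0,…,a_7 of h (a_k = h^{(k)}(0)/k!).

f: a_k = 4, 2, -1/2, 1/4, -5/32, 7/64, -21/256, 33/512, …
g: a_k = -1, -1, -4, -7, -19, -40, -97, -217, …
L₀ := lclm(L_f,L_g); ord L₀ ≤ 1+1.
h₀' ⇒ L via d/dx closure of L₀.
L = (-108 - 690·x - 1260·x^2 - 1620·x^3 - 810·x^4) + (-165 - 1476·x - 3819·x^2 - 6408·x^3 - 6345·x^4 - 2430·x^5)·Dx + (34 + 114·x + 134·x^2 - 378·x^3 - 1422·x^4 - 1530·x^5 - 540·x^6)·Dx^2  (order 2).
h: a_k = 1, -9, -81/4, -613/8, -12765/64, -74559/128, -777497/512, -4161965/1024, …
ICs: h(0) = 1, h′(0) = -9.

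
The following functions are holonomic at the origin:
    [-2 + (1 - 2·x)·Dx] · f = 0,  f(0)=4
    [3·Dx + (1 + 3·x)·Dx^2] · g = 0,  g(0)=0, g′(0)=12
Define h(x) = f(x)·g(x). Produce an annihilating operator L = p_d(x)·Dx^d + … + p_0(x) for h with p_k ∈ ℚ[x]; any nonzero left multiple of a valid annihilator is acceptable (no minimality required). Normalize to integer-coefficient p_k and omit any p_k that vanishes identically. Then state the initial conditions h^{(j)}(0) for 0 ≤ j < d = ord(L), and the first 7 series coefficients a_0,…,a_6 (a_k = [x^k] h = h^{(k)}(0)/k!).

f: a_k = 4, 8, 16, 32, 64, 128, 256, …
g: a_k = 0, 12, -18, 36, -81, 972/5, -486, …
f·g: L₀ = L_f ⊗_s L_g, ord ≤ 1·2.
L = 6 + (1 + 18·x)·Dx + (-1 - x + 6·x^2)·Dx^2  (order 2).
h: a_k = 0, 48, 24, 192, 60, 4488/5, -744/5, …
ICs: h(0) = 0, h′(0) = 48.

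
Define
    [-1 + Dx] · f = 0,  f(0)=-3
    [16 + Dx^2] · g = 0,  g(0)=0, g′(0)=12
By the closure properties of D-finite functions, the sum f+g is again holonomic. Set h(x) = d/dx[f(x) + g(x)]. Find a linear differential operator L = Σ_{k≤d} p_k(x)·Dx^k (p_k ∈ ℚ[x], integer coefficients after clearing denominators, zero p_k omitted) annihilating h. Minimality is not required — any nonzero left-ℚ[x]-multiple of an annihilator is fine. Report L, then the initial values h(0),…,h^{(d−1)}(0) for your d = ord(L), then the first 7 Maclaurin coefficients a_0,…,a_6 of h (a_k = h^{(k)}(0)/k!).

f: a_k = -3, -3, -3/2, -1/2, -1/8, -1/40, -1/240, …
g: a_k = 0, 12, 0, -32, 0, 128/5, 0, …
f+g: L₀ = lclm(L_f,L_g), ord ≤ 1+2.
h₀' ⇒ L via d/dx closure of L₀.
L = 16 - 16·Dx + Dx^2 - Dx^3  (order 3).
h: a_k = 9, -3, -195/2, -1/2, 1023/8, -1/40, -3277/48, …
ICs: h(0) = 9, h′(0) = -3, h′′(0) = -195.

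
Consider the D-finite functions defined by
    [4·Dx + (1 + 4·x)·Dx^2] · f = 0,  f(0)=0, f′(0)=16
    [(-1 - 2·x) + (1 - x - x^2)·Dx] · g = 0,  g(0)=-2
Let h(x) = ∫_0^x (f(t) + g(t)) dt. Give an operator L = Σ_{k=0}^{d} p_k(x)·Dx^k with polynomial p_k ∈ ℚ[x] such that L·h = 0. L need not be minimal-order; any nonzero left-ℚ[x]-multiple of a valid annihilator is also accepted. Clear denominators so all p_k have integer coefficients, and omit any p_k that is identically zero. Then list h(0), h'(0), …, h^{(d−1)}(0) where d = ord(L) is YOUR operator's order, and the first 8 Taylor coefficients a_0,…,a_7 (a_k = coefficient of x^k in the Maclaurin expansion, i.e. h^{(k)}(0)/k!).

f: a_k = 0, 16, -32, 256/3, -256, 4096/5, -8192/3, 65536/7, …
g: a_k = -2, -2, -4, -6, -10, -16, -26, -42, …
h₀=f+g: left-lcm gives L₀, ord ≤ 3.
h=∫₀ˣh₀: take L = L₀·Dx.
L = (-100 - 272·x - 392·x^2 - 144·x^3 - 96·x^4)·Dx^2 + (7 - 96·x - 434·x^2 - 540·x^3 - 304·x^4 - 160·x^5)·Dx^3 + (4 + 25·x + 28·x^2 - 46·x^3 - 73·x^4 - 76·x^5 - 32·x^6)·Dx^4  (order 4).
h: a_k = 0, -2, 7, -12, 119/6, -266/5, 2008/15, -8270/21, …
ICs: h(0) = 0, h′(0) = -2, h′′(0) = 14, h′′′(0) = -72.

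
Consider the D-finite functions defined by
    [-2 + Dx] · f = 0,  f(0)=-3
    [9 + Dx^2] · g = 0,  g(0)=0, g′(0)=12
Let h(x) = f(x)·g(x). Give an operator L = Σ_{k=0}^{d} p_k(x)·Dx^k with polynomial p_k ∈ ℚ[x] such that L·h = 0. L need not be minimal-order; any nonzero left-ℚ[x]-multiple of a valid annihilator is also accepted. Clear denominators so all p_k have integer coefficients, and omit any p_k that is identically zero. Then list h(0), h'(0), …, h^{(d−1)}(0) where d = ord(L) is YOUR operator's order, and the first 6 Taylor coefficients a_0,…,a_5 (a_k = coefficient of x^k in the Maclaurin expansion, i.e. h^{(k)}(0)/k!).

f: a_k = -3, -6, -6, -4, -2, -4/5, …
g: a_k = 0, 12, 0, -18, 0, 81/10, …
Sym-product of L_f,L_g gives L₀ (≤ ord 2).
L = 13 - 4·Dx + Dx^2  (order 2).
h: a_k = 0, -36, -72, -18, 60, 597/10, …
ICs: h(0) = 0, h′(0) = -36.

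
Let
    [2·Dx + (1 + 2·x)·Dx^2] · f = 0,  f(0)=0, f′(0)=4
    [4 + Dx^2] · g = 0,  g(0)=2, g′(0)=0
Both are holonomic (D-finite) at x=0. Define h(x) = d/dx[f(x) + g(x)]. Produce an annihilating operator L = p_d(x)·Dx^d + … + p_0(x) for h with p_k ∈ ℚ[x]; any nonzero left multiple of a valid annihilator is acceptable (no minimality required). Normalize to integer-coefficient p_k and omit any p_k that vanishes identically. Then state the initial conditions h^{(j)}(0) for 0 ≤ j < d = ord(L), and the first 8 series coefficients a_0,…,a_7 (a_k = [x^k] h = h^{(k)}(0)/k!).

L = (56 + 32·x + 32·x^2) + (12 + 40·x + 48·x^2 + 32·x^3)·Dx + (14 + 8·x + 8·x^2)·Dx^2 + (3 + 10·x + 12·x^2 + 8·x^3)·Dx^3  (order 3).
h: a_k = 4, -16, 16, -80/3, 64, -1936/15, 256, -161248/315, …
ICs: h(0) = 4, h′(0) = -16, h′′(0) = 32.

f: a_k = 0, 4, -4, 16/3, -8, 64/5, -64/3, 256/7, …
g: a_k = 2, 0, -4, 0, 4/3, 0, -8/45, 0, …
L₀ := lclm(L_f,L_g); ord L₀ ≤ 2+2.
Derive L from L₀ (diff closure).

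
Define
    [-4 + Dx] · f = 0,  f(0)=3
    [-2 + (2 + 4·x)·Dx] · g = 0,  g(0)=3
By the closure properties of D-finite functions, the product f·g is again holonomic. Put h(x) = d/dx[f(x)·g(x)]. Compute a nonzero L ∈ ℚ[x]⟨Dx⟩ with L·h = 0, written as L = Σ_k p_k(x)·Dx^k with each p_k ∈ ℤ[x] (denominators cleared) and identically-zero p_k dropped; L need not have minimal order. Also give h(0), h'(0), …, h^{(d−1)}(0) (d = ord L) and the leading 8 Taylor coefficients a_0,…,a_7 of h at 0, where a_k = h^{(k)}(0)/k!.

L = (23 + 80·x + 64·x^2) + (-5 - 18·x - 16·x^2)·Dx  (order 1).
h: a_k = 45, 207, 927/2, 1347/2, 5847/8, 4929/8, 36047/80, 135617/560, …
ICs: h(0) = 45.

f: a_k = 3, 12, 24, 32, 32, 128/5, 256/15, 1024/105, …
g: a_k = 3, 3, -3/2, 3/2, -15/8, 21/8, -63/16, 99/16, …
Product ⇒ symmetric product L₀, ord ≤ 1.
h=h₀': d/dx-closure on L₀ ⇒ L.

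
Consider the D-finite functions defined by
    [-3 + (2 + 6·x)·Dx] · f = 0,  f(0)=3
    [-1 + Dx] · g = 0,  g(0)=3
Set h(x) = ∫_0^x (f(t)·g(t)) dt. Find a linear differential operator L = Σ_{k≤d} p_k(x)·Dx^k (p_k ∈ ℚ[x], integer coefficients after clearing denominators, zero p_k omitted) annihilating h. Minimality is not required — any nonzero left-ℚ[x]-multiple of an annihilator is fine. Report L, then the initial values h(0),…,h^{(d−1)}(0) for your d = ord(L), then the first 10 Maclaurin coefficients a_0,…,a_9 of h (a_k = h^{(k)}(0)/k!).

L = (-5 - 6·x)·Dx + (2 + 6·x)·Dx^2  (order 2).
h: a_k = 0, 9, 45/4, 21/8, 213/64, -2013/640, 16157/2560, -12691/1024, 14933039/573440, -589833983/10321920, …
ICs: h(0) = 0, h′(0) = 9.

f: a_k = 3, 9/2, -27/8, 81/16, -1215/128, 5103/256, -45927/1024, 216513/2048, -8444007/32768, 42220035/65536, …
g: a_k = 3, 3, 3/2, 1/2, 1/8, 1/40, 1/240, 1/1680, 1/13440, 1/120960, …
L₀ := L_f ⊗_s L_g (sym. prod.), ord ≤ 1.
h=∫h₀ ⇒ L = L₀·Dx.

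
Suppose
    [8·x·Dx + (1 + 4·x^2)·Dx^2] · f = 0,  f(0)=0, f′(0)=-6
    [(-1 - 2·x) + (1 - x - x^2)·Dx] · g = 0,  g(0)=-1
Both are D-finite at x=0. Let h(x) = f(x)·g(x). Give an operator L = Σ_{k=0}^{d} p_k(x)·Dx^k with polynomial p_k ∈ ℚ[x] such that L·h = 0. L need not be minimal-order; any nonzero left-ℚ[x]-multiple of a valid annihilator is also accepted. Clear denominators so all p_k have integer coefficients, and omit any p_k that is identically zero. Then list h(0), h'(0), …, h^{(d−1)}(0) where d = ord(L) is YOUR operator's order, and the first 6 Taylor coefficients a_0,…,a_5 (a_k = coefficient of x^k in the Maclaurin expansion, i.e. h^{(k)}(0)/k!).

L = (2 + 8·x + 24·x^2) + (2 - 4·x + 16·x^2 + 24·x^3)·Dx + (-1 + x - 3·x^2 + 4·x^3 + 4·x^4)·Dx^2  (order 2).
h: a_k = 0, 6, 6, 4, 10, 166/5, …
ICs: h(0) = 0, h′(0) = 6.

f: a_k = 0, -6, 0, 8, 0, -96/5, …
g: a_k = -1, -1, -2, -3, -5, -8, …
Product ⇒ symmetric product L₀, ord ≤ 2.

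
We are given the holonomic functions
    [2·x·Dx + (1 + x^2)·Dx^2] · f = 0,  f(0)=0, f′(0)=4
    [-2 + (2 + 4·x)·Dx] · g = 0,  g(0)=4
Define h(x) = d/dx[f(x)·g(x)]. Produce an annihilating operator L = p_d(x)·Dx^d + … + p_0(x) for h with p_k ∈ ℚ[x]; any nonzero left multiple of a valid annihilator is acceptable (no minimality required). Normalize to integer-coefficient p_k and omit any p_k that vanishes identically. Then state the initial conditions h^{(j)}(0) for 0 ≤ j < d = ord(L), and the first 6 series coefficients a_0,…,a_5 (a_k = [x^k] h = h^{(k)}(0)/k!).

f: a_k = 0, 4, 0, -4/3, 0, 4/5, …
g: a_k = 4, 4, -2, 2, -5/2, 7/2, …
Product ⇒ symmetric product L₀, ord ≤ 2.
Derive L from L₀ (diff closure).
L = (-1 + 20·x + 20·x^2 - 12·x^3 - 3·x^4) + (8 + 30·x + 54·x^2 + 34·x^3 - 42·x^4 - 12·x^5)·Dx + (3 + 10·x + 6·x^2 - 2·x^3 - x^4 - 12·x^5 - 4·x^6)·Dx^2  (order 2).
h: a_k = 16, 32, -40, 32/3, -62/3, 436/5, …
ICs: h(0) = 16, h′(0) = 32.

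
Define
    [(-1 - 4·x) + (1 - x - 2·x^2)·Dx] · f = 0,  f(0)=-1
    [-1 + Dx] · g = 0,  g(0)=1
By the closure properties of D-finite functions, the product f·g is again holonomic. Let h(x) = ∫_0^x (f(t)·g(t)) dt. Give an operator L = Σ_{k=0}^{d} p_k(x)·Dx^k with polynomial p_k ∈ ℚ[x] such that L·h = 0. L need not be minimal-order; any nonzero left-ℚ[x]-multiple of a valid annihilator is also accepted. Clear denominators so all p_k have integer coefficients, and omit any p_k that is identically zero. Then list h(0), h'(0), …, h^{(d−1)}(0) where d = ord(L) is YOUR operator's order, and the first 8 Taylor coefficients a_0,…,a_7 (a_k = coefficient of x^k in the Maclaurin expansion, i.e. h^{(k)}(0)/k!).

f: a_k = -1, -1, -3, -5, -11, -21, -43, -85, …
g: a_k = 1, 1, 1/2, 1/6, 1/24, 1/120, 1/720, 1/5040, …
h₀=f·g: eliminate ⇒ L₀, order ≤ 1·1.
∫: right-multiply L₀ by Dx.
L = (2 + 3·x - 2·x^2)·Dx + (-1 + x + 2·x^2)·Dx^2  (order 2).
h: a_k = 0, -1, -1, -3/2, -13/6, -85/24, -701/120, -50737/5040, …
ICs: h(0) = 0, h′(0) = -1.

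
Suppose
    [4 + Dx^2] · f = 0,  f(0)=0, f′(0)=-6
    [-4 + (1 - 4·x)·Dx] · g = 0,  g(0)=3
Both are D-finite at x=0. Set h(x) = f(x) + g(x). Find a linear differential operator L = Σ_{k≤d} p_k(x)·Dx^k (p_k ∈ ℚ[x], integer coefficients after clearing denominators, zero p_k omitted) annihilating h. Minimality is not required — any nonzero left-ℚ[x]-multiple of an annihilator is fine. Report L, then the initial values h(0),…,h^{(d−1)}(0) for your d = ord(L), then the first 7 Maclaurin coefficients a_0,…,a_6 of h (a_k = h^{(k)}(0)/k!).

L = (-400 + 128·x - 256·x^2) + (36 - 176·x + 192·x^2 - 256·x^3)·Dx + (-100 + 32·x - 64·x^2)·Dx^2 + (9 - 44·x + 48·x^2 - 64·x^3)·Dx^3  (order 3).
h: a_k = 3, 6, 48, 196, 768, 15356/5, 12288, …
ICs: h(0) = 3, h′(0) = 6, h′′(0) = 96.

f: a_k = 0, -6, 0, 4, 0, -4/5, 0, …
g: a_k = 3, 12, 48, 192, 768, 3072, 12288, …
Weyl lclm of L_f,L_g ⇒ L₀ (ord ≤ 3).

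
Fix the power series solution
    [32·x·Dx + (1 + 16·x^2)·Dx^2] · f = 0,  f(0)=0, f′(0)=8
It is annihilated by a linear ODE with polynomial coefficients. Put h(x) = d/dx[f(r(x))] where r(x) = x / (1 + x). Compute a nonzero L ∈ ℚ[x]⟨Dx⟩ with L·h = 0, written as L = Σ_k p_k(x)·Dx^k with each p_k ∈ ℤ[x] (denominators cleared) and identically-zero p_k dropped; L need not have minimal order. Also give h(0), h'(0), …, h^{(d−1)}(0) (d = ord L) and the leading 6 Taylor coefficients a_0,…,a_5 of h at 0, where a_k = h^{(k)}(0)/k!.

f: a_k = 0, 8, 0, -128/3, 0, 2048/5, …
Change of var in L_f (x↦r) gives L₀.
Derive L from L₀ (diff closure).
L = (2 + 34·x) + (1 + 2·x + 17·x^2)·Dx  (order 1).
h: a_k = 8, -16, -104, 480, 808, -9776, …
ICs: h(0) = 8.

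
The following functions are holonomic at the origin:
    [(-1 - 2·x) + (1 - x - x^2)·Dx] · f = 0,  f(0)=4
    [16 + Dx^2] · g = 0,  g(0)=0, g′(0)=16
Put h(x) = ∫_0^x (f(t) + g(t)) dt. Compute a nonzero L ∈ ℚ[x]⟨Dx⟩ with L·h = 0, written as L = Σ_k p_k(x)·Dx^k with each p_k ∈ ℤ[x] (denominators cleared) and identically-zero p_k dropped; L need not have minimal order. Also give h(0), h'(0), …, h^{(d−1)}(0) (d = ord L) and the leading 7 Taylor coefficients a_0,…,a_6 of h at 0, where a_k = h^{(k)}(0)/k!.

f: a_k = 4, 4, 8, 12, 20, 32, 52, …
g: a_k = 0, 16, 0, -128/3, 0, 512/15, 0, …
f+g: L₀ = lclm(L_f,L_g), ord ≤ 1+2.
Integrate: L := L₀·Dx.
L = (272 + 384·x - 352·x^2 + 192·x^3 + 640·x^4 + 256·x^5)·Dx + (-160 + 368·x + 32·x^2 - 544·x^3 + 48·x^4 + 384·x^5 + 128·x^6)·Dx^2 + (17 + 24·x - 22·x^2 + 12·x^3 + 40·x^4 + 16·x^5)·Dx^3 + (-10 + 23·x + 2·x^2 - 34·x^3 + 3·x^4 + 24·x^5 + 8·x^6)·Dx^4  (order 4).
h: a_k = 0, 4, 10, 8/3, -23/3, 4, 496/45, …
ICs: h(0) = 0, h′(0) = 4, h′′(0) = 20, h′′′(0) = 16.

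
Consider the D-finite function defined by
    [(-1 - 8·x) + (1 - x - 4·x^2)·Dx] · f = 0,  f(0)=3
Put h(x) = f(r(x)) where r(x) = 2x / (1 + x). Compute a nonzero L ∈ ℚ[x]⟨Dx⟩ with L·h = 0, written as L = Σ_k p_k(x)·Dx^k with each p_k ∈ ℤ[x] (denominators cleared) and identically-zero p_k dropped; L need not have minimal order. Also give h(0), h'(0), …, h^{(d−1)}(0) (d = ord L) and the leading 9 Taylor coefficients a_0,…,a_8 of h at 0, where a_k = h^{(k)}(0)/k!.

L = (2 + 34·x) + (-1 - x + 17·x^2 + 17·x^3)·Dx  (order 1).
h: a_k = 3, 6, 54, 102, 918, 1734, 15606, 29478, 265302, …
ICs: h(0) = 3.

f: a_k = 3, 3, 15, 27, 87, 195, 543, 1323, 3495, …
Substitute x→r, Dx→(1/r')Dx; clear ⇒ L₀.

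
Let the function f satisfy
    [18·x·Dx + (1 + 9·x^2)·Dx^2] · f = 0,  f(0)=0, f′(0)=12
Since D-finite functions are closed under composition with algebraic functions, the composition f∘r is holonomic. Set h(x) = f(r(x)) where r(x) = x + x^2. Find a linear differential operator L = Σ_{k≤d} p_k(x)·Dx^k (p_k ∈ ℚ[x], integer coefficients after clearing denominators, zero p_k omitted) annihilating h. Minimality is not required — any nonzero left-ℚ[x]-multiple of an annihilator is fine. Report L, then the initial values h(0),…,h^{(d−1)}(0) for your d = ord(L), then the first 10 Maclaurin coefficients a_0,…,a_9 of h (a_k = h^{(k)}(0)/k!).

L = (-2 + 18·x + 72·x^2 + 108·x^3 + 54·x^4)·Dx + (1 + 2·x + 9·x^2 + 36·x^3 + 45·x^4 + 18·x^5)·Dx^2  (order 2).
h: a_k = 0, 12, 12, -36, -108, 432/5, 936, 4860/7, -6804, -16524, …
ICs: h(0) = 0, h′(0) = 12.

f: a_k = 0, 12, 0, -36, 0, 972/5, 0, -8748/7, 0, 8748, …
L₀ from L_f via x↦r, Dx↦r'^{-1}Dx.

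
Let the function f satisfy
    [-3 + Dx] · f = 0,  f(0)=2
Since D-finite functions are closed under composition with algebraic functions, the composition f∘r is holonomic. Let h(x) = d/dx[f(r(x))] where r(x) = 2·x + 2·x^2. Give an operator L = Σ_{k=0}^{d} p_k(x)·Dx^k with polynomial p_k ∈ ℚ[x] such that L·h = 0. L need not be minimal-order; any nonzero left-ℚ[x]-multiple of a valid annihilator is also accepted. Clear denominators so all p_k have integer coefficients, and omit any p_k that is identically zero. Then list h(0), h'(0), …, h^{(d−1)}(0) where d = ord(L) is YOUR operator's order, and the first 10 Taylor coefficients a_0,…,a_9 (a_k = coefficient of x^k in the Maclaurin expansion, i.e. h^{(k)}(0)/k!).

f: a_k = 2, 6, 9, 9, 27/4, 81/20, 81/40, 243/280, 729/2240, 243/2240, …
f∘r: x↦r, Dx↦Dx/r' in L_f ⇒ L₀.
Derive L from L₀ (diff closure).
L = (8 + 24·x + 24·x^2) + (-1 - 2·x)·Dx  (order 1).
h: a_k = 12, 96, 432, 1440, 3888, 44928/5, 91584/5, 1178496/35, 396576/7, 3089664/35, …
ICs: h(0) = 12.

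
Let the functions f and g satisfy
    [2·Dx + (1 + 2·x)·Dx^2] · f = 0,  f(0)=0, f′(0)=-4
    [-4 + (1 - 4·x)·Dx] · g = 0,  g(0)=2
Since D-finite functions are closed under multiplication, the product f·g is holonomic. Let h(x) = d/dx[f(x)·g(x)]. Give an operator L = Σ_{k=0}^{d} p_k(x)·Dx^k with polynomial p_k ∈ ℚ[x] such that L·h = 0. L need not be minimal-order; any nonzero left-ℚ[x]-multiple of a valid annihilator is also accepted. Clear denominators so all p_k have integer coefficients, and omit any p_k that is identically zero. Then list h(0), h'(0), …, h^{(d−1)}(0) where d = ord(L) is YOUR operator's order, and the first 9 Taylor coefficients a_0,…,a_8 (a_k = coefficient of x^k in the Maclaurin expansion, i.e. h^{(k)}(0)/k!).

f: a_k = 0, -4, 4, -16/3, 8, -64/5, 64/3, -256/7, 64, …
g: a_k = 2, 8, 32, 128, 512, 2048, 8192, 32768, 131072, …
L₀ := L_f ⊗_s L_g (sym. prod.), ord ≤ 2.
Derive L from L₀ (diff closure).
L = 32 + (8 + 40·x)·Dx + (-1 + 2·x + 8·x^2)·Dx^2  (order 2).
h: a_k = -8, -48, -320, -4928/3, -25024/3, -198912/5, -930816/5, -29750272/35, -133947904/35, …
ICs: h(0) = -8, h′(0) = -48.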